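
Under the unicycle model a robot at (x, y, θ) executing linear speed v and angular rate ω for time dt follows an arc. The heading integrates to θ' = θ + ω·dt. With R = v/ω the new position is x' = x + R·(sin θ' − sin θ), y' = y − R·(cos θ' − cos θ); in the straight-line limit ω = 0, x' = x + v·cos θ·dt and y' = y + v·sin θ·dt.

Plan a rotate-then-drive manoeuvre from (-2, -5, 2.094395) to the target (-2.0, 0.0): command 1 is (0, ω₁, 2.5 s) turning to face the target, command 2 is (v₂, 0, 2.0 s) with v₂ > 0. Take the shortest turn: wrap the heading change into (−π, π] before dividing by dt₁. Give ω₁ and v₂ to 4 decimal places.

ω₁ = -0.2094, v₂ = 2.5000

heading to target = atan2(0−-5, -2−-2) = 1.5708
Δθ = wrap(1.5708 − 2.0944) = -0.5236; ω₁ = Δθ/dt₁ = -0.2094
distance = √((-2−-2)² + (0−-5)²) = 5.0000; v₂ = distance/dt₂ = 2.5000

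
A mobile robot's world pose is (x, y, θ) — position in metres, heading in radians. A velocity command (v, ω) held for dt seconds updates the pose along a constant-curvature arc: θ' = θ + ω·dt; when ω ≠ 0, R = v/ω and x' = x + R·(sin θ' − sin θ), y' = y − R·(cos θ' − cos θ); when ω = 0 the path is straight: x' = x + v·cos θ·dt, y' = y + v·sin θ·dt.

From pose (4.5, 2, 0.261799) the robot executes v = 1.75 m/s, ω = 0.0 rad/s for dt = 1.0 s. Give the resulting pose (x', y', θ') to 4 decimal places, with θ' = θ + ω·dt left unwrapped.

θ' = 0.2618 + 0.0·1.0 = 0.2618
ω = 0 → straight: x' = 4.5 + 1.75·cos(0.2618)·1.0 = 6.1904
y' = 2 + 1.75·sin(0.2618)·1.0 = 2.4529

(6.1904, 2.4529, 0.2618)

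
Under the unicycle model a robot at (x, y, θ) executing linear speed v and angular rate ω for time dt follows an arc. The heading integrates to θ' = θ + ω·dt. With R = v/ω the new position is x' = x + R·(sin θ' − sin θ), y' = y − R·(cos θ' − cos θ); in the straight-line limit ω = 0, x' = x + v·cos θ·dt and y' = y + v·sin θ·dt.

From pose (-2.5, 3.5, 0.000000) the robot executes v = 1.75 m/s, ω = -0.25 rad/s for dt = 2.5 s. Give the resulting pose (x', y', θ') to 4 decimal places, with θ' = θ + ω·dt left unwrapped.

θ' = 0.0000 + -0.25·2.5 = -0.6250
R = v/ω = 1.75/-0.25 = -7.0000
x' = -2.5 + -7.0000·(sin -0.6250 − sin 0.0000) = 1.5957
y' = 3.5 − -7.0000·(cos -0.6250 − cos 0.0000) = 2.1767

(1.5957, 2.1767, -0.6250)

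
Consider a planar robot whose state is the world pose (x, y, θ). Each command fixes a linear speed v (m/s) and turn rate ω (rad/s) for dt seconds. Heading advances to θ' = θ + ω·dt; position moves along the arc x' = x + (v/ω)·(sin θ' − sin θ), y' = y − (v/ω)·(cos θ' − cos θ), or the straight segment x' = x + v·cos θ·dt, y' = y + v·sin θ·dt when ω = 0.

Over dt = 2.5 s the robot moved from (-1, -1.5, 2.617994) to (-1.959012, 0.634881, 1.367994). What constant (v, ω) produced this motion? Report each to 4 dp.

Δθ = 1.367994 − 2.617994 = -1.250000
ω = Δθ/dt = -1.250000/2.5 = -0.5000
R = −Δy/(cos θ' − cos θ) = -2.0000
v = R·ω = -2.0000·-0.5000 = 1.0000

v = 1.0000, ω = -0.5000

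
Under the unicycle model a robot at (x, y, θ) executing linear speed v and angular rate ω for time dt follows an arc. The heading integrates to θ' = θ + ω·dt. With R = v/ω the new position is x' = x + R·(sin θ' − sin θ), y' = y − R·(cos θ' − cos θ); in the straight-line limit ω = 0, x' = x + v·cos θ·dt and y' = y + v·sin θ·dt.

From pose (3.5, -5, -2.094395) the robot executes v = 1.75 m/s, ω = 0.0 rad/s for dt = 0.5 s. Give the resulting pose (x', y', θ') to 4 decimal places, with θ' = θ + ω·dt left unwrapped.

θ' = -2.0944 + 0.0·0.5 = -2.0944
ω = 0 → straight: x' = 3.5 + 1.75·cos(-2.0944)·0.5 = 3.0625
y' = -5 + 1.75·sin(-2.0944)·0.5 = -5.7578

(3.0625, -5.7578, -2.0944)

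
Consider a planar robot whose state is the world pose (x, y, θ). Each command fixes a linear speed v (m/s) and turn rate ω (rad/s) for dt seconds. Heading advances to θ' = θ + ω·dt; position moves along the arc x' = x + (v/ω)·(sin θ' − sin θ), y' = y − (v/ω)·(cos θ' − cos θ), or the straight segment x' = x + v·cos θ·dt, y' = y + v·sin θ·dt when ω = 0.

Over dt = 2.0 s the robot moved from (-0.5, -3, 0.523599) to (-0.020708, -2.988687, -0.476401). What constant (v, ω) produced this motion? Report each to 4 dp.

v = 0.2500, ω = -0.5000

Δθ = -0.476401 − 0.523599 = -1.000000
ω = Δθ/dt = -1.000000/2.0 = -0.5000
R = Δx/(sin θ' − sin θ) = -0.5000
v = R·ω = -0.5000·-0.5000 = 0.2500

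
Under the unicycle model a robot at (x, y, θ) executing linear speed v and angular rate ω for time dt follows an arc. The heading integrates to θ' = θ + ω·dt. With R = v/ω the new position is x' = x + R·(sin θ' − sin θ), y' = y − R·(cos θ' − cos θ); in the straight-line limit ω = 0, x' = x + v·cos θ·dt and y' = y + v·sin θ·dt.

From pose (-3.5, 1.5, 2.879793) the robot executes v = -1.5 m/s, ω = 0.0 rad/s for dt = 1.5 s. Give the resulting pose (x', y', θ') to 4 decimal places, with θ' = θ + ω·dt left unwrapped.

(-1.3267, 0.9177, 2.8798)

θ' = 2.8798 + 0.0·1.5 = 2.8798
ω = 0 → straight: x' = -3.5 + -1.5·cos(2.8798)·1.5 = -1.3267
y' = 1.5 + -1.5·sin(2.8798)·1.5 = 0.9177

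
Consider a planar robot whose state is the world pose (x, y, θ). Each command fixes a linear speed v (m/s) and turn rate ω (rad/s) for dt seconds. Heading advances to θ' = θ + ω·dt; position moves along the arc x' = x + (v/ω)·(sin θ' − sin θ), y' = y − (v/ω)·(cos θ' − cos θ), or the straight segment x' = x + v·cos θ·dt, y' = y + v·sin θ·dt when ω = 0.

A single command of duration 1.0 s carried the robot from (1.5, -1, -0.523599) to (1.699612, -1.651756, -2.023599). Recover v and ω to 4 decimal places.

v = 0.7500, ω = -1.5000

Δθ = -2.023599 − -0.523599 = -1.500000
ω = Δθ/dt = -1.500000/1.0 = -1.5000
R = −Δy/(cos θ' − cos θ) = -0.5000
v = R·ω = -0.5000·-1.5000 = 0.7500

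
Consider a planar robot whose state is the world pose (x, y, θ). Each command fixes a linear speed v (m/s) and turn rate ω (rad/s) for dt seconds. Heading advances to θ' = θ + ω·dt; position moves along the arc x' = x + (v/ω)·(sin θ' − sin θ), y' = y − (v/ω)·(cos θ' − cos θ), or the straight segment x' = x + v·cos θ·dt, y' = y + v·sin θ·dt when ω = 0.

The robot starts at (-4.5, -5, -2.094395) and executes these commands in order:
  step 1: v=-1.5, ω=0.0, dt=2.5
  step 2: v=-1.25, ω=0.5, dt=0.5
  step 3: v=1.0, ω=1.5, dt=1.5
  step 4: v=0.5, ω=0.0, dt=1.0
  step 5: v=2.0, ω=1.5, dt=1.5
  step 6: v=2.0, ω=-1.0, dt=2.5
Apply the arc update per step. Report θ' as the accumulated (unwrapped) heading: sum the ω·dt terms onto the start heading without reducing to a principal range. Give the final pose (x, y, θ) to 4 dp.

(-0.2978, 4.3750, 0.1556)

step 1: θ'=-2.0944 (straight) → pose (-2.6250, -1.7524, -2.0944)
step 2: θ'=-1.8444 (R=-2.5000) → pose (-2.3831, -1.1779, -1.8444)
step 3: θ'=0.4056 (R=0.6667) → pose (-1.4781, -1.9706, 0.4056)
step 4: θ'=0.4056 (straight) → pose (-1.0187, -1.7733, 0.4056)
step 5: θ'=2.6556 (R=1.3333) → pose (-0.9220, 0.6308, 2.6556)
step 6: θ'=0.1556 (R=-2.0000) → pose (-0.2978, 4.3750, 0.1556)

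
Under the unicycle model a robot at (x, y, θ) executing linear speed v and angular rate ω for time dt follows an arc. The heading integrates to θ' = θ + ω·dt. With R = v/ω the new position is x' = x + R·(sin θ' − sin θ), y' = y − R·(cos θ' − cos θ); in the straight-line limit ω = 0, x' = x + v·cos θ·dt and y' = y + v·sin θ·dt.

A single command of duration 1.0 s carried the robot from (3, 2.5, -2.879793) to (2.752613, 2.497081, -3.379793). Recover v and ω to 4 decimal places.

Δθ = -3.379793 − -2.879793 = -0.500000
ω = Δθ/dt = -0.500000/1.0 = -0.5000
R = Δx/(sin θ' − sin θ) = -0.5000
v = R·ω = -0.5000·-0.5000 = 0.2500

v = 0.2500, ω = -0.5000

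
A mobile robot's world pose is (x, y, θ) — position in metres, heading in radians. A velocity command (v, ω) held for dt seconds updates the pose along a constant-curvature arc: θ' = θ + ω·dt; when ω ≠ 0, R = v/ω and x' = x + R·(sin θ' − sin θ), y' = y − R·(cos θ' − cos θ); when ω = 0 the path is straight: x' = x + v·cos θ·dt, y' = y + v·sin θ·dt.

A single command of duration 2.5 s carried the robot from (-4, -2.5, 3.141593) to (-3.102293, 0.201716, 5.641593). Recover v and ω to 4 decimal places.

Δθ = 5.641593 − 3.141593 = 2.500000
ω = Δθ/dt = 2.500000/2.5 = 1.0000
R = −Δy/(cos θ' − cos θ) = -1.5000
v = R·ω = -1.5000·1.0000 = -1.5000

v = -1.5000, ω = 1.0000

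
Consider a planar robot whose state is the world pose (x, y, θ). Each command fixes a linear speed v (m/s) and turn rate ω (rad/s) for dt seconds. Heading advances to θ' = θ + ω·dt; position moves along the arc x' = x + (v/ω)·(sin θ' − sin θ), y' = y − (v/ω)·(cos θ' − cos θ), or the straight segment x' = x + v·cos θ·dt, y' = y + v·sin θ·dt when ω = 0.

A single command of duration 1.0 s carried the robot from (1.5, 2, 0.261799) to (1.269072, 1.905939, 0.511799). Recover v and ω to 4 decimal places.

v = -0.2500, ω = 0.2500

Δθ = 0.511799 − 0.261799 = 0.250000
ω = Δθ/dt = 0.250000/1.0 = 0.2500
R = Δx/(sin θ' − sin θ) = -1.0000
v = R·ω = -1.0000·0.2500 = -0.2500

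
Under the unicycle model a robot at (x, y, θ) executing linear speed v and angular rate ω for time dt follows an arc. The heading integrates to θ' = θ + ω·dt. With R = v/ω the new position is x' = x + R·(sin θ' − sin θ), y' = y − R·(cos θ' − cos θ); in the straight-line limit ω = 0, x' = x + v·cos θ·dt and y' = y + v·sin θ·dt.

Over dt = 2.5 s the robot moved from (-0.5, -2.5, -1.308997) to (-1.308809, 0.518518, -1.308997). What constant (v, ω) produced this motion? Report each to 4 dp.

Δθ = -1.308997 − -1.308997 = 0.000000
ω = Δθ/dt = 0.000000/2.5 = 0.0000
ω = 0 → v = (Δx·cos θ + Δy·sin θ)/dt = -1.2500

v = -1.2500, ω = 0.0000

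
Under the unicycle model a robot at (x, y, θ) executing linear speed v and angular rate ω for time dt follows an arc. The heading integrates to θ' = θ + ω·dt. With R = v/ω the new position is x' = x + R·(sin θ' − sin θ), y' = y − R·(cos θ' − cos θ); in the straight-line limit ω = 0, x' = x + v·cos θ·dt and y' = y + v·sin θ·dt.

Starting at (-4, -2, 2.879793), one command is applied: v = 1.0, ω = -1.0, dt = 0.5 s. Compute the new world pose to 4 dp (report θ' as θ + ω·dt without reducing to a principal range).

θ' = 2.8798 + -1.0·0.5 = 2.3798
R = v/ω = 1.0/-1.0 = -1.0000
x' = -4 + -1.0000·(sin 2.3798 − sin 2.8798) = -4.4314
y' = -2 − -1.0000·(cos 2.3798 − cos 2.8798) = -1.7577

(-4.4314, -1.7577, 2.3798)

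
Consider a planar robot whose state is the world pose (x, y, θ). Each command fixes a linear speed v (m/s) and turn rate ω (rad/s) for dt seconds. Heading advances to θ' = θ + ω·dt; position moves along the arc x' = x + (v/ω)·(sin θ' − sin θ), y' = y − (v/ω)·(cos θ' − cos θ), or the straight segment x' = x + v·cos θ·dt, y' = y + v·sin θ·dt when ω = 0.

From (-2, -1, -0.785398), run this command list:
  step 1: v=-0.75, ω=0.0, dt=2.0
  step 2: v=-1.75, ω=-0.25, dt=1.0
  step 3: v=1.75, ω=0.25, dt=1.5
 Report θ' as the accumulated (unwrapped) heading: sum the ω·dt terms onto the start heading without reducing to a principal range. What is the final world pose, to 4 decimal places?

(-2.4049, -0.5178, -0.6604)

step 1: θ'=-0.7854 (straight) → pose (-3.0607, 0.0607, -0.7854)
step 2: θ'=-1.0354 (R=7.0000) → pose (-4.1314, 1.4391, -1.0354)
step 3: θ'=-0.6604 (R=7.0000) → pose (-2.4049, -0.5178, -0.6604)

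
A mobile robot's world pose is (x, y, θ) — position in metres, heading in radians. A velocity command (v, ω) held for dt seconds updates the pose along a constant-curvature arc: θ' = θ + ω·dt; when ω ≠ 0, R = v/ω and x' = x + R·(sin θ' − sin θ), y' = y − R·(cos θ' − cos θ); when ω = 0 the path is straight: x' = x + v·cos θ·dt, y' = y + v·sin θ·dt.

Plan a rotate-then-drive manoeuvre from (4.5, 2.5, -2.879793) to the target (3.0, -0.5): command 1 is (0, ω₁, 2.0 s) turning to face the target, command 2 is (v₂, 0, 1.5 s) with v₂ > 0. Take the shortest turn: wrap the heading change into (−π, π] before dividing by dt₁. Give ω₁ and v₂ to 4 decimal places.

heading to target = atan2(-0.5−2.5, 3−4.5) = -2.0344
Δθ = wrap(-2.0344 − -2.8798) = 0.8453; ω₁ = Δθ/dt₁ = 0.4227
distance = √((3−4.5)² + (-0.5−2.5)²) = 3.3541; v₂ = distance/dt₂ = 2.2361

ω₁ = 0.4227, v₂ = 2.2361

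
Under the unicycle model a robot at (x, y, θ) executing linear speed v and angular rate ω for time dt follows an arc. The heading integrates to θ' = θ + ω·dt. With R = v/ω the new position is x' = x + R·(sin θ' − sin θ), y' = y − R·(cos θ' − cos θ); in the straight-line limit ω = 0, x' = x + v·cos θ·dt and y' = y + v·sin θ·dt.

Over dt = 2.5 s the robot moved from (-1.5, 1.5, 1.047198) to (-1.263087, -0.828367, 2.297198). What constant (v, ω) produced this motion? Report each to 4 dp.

Δθ = 2.297198 − 1.047198 = 1.250000
ω = Δθ/dt = 1.250000/2.5 = 0.5000
R = −Δy/(cos θ' − cos θ) = -2.0000
v = R·ω = -2.0000·0.5000 = -1.0000

v = -1.0000, ω = 0.5000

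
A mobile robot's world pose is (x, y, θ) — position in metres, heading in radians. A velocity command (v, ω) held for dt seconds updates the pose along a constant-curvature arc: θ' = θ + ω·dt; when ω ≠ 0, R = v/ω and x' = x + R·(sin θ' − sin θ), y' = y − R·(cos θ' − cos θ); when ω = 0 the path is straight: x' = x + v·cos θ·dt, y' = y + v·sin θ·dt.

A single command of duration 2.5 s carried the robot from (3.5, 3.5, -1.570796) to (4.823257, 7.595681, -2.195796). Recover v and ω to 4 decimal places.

Δθ = -2.195796 − -1.570796 = -0.625000
ω = Δθ/dt = -0.625000/2.5 = -0.2500
R = −Δy/(cos θ' − cos θ) = 7.0000
v = R·ω = 7.0000·-0.2500 = -1.7500

v = -1.7500, ω = -0.2500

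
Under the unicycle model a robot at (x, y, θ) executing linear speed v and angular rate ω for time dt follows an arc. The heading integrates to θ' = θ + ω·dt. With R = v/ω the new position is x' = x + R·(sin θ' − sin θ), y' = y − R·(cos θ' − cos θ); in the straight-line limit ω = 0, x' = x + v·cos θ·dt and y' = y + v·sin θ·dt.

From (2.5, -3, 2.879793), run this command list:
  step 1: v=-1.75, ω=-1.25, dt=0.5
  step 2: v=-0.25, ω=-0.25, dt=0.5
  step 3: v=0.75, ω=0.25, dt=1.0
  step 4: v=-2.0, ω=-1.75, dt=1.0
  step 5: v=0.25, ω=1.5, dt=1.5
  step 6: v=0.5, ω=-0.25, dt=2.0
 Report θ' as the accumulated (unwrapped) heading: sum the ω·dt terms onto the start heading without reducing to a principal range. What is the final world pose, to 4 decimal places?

step 1: θ'=2.2548 (R=1.4000) → pose (3.2227, -3.4676, 2.2548)
step 2: θ'=2.1298 (R=1.0000) → pose (3.2955, -3.5692, 2.1298)
step 3: θ'=2.3798 (R=3.0000) → pose (2.8228, -2.9894, 2.3798)
step 4: θ'=0.6298 (R=1.1429) → pose (2.7071, -4.7400, 0.6298)
step 5: θ'=2.8798 (R=0.1667) → pose (2.6520, -4.4443, 2.8798)
step 6: θ'=2.3798 (R=-2.0000) → pose (1.7892, -3.9596, 2.3798)

(1.7892, -3.9596, 2.3798)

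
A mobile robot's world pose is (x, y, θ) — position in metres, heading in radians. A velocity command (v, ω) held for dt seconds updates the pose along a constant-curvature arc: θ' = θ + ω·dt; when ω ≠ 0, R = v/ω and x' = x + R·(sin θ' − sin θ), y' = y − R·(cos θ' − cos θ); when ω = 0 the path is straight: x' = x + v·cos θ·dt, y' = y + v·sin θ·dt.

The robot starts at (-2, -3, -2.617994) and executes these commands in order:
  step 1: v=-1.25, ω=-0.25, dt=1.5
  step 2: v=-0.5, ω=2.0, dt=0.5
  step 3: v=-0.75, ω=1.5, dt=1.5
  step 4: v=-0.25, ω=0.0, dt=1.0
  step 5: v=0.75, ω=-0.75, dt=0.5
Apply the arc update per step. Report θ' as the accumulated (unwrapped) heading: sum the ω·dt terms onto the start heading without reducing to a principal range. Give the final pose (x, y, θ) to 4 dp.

step 1: θ'=-2.9930 (R=5.0000) → pose (-0.2403, -2.3852, -2.9930)
step 2: θ'=-1.9930 (R=-0.2500) → pose (-0.0492, -2.2404, -1.9930)
step 3: θ'=0.2570 (R=-0.5000) → pose (-0.6324, -1.5520, 0.2570)
step 4: θ'=0.2570 (straight) → pose (-0.8742, -1.6155, 0.2570)
step 5: θ'=-0.1180 (R=-1.0000) → pose (-0.5023, -1.5896, -0.1180)

(-0.5023, -1.5896, -0.1180)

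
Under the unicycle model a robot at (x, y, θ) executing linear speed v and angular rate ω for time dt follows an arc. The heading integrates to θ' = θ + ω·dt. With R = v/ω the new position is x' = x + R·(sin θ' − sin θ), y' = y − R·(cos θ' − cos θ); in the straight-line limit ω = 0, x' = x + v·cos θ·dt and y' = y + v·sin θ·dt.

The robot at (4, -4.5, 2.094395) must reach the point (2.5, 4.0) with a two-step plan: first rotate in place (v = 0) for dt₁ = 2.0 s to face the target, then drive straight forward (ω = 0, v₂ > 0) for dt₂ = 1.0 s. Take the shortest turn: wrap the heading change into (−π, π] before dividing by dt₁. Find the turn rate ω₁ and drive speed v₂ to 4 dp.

heading to target = atan2(4−-4.5, 2.5−4) = 1.7455
Δθ = wrap(1.7455 − 2.0944) = -0.3489; ω₁ = Δθ/dt₁ = -0.1745
distance = √((2.5−4)² + (4−-4.5)²) = 8.6313; v₂ = distance/dt₂ = 8.6313

ω₁ = -0.1745, v₂ = 8.6313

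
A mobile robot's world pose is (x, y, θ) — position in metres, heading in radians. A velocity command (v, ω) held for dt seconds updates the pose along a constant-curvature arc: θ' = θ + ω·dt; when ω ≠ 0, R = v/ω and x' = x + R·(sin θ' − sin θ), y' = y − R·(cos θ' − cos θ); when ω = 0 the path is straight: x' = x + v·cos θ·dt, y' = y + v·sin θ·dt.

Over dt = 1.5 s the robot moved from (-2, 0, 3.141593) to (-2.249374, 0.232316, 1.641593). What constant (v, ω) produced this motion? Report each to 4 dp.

v = 0.2500, ω = -1.0000

Δθ = 1.641593 − 3.141593 = -1.500000
ω = Δθ/dt = -1.500000/1.5 = -1.0000
R = Δx/(sin θ' − sin θ) = -0.2500
v = R·ω = -0.2500·-1.0000 = 0.2500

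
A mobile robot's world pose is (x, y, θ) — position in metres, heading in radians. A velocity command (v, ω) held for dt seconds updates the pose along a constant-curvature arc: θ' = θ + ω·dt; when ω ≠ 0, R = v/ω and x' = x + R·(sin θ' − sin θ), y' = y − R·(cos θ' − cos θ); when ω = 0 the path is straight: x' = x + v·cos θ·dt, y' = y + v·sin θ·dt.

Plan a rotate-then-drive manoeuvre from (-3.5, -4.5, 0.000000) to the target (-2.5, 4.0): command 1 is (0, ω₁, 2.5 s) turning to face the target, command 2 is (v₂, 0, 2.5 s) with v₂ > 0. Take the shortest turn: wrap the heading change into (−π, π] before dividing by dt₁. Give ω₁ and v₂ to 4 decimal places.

ω₁ = 0.5815, v₂ = 3.4234

heading to target = atan2(4−-4.5, -2.5−-3.5) = 1.4537
Δθ = wrap(1.4537 − 0.0000) = 1.4537; ω₁ = Δθ/dt₁ = 0.5815
distance = √((-2.5−-3.5)² + (4−-4.5)²) = 8.5586; v₂ = distance/dt₂ = 3.4234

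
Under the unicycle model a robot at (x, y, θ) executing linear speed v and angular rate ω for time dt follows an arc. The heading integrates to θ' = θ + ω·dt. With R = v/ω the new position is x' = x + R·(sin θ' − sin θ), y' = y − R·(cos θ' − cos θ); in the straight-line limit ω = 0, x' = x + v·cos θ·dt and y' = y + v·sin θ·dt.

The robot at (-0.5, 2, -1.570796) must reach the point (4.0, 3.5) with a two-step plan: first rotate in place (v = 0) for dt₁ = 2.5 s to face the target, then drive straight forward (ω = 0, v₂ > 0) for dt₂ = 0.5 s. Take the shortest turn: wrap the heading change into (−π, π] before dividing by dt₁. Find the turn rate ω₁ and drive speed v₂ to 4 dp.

heading to target = atan2(3.5−2, 4−-0.5) = 0.3218
Δθ = wrap(0.3218 − -1.5708) = 1.8925; ω₁ = Δθ/dt₁ = 0.7570
distance = √((4−-0.5)² + (3.5−2)²) = 4.7434; v₂ = distance/dt₂ = 9.4868

ω₁ = 0.7570, v₂ = 9.4868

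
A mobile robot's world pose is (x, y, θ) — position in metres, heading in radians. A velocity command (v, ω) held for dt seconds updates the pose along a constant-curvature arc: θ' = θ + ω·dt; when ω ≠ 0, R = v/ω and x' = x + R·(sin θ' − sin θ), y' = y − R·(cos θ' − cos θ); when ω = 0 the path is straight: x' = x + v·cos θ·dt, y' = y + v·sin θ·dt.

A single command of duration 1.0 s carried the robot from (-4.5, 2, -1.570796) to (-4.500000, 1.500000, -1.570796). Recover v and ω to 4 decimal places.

Δθ = -1.570796 − -1.570796 = 0.000000
ω = Δθ/dt = 0.000000/1.0 = 0.0000
ω = 0 → v = (Δx·cos θ + Δy·sin θ)/dt = 0.5000

v = 0.5000, ω = 0.0000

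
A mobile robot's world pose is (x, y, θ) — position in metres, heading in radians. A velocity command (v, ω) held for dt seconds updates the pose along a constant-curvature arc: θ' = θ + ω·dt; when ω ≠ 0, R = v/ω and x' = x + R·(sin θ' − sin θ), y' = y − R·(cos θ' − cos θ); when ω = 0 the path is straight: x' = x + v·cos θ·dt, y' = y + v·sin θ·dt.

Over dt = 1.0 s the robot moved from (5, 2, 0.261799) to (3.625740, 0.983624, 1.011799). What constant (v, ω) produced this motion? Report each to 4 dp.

Δθ = 1.011799 − 0.261799 = 0.750000
ω = Δθ/dt = 0.750000/1.0 = 0.7500
R = Δx/(sin θ' − sin θ) = -2.3333
v = R·ω = -2.3333·0.7500 = -1.7500

v = -1.7500, ω = 0.7500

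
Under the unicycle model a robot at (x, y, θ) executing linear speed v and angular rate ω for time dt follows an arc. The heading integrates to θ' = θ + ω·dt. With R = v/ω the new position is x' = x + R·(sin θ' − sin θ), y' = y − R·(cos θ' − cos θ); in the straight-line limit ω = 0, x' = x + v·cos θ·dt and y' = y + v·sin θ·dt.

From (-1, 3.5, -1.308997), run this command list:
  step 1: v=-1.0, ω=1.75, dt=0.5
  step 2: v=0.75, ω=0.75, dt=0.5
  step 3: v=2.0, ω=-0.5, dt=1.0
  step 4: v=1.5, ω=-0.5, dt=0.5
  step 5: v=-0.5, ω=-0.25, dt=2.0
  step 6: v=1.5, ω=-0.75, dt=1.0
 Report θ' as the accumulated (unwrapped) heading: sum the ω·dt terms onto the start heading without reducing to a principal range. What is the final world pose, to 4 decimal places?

step 1: θ'=-0.4340 (R=-0.5714) → pose (-1.3117, 3.8706, -0.4340)
step 2: θ'=-0.0590 (R=1.0000) → pose (-0.9501, 3.7796, -0.0590)
step 3: θ'=-0.5590 (R=-4.0000) → pose (0.9354, 3.1777, -0.5590)
step 4: θ'=-0.8090 (R=-3.0000) → pose (1.5151, 2.7050, -0.8090)
step 5: θ'=-1.3090 (R=2.0000) → pose (1.0305, 3.5678, -1.3090)
step 6: θ'=-2.0590 (R=-2.0000) → pose (0.8650, 2.1121, -2.0590)

(0.8650, 2.1121, -2.0590)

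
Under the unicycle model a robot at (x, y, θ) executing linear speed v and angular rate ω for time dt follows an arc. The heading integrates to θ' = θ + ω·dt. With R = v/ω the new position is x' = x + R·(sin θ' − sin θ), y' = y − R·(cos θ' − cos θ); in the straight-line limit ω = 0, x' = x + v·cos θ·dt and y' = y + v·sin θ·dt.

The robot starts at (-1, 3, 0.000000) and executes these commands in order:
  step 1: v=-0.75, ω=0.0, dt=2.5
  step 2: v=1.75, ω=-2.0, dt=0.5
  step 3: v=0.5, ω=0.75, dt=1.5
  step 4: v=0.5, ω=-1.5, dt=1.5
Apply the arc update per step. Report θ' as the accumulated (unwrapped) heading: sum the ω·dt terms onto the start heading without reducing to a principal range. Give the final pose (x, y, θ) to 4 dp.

(-1.1696, 1.7903, -2.1250)

step 1: θ'=0.0000 (straight) → pose (-2.8750, 3.0000, 0.0000)
step 2: θ'=-1.0000 (R=-0.8750) → pose (-2.1387, 2.5978, -1.0000)
step 3: θ'=0.1250 (R=0.6667) → pose (-1.4946, 2.2965, 0.1250)
step 4: θ'=-2.1250 (R=-0.3333) → pose (-1.1696, 1.7903, -2.1250)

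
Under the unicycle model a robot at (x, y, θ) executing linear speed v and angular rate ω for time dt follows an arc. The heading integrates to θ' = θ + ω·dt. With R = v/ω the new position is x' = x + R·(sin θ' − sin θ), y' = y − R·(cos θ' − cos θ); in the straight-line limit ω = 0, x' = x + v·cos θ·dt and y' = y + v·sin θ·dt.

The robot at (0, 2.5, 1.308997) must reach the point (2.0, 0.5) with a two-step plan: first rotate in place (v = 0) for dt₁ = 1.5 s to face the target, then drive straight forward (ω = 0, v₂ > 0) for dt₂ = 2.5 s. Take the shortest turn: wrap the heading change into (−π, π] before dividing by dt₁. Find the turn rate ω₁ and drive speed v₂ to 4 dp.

ω₁ = -1.3963, v₂ = 1.1314

heading to target = atan2(0.5−2.5, 2−0) = -0.7854
Δθ = wrap(-0.7854 − 1.3090) = -2.0944; ω₁ = Δθ/dt₁ = -1.3963
distance = √((2−0)² + (0.5−2.5)²) = 2.8284; v₂ = distance/dt₂ = 1.1314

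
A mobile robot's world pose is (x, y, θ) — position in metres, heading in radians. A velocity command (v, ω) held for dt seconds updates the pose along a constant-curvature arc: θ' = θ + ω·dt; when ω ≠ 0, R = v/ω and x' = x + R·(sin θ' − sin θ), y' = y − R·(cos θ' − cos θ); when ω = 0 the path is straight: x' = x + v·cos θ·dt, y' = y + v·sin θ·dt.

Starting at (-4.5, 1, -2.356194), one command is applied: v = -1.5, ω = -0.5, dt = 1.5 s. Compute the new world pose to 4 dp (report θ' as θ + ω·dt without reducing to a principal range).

(-2.4849, 1.8768, -3.1062)

θ' = -2.3562 + -0.5·1.5 = -3.1062
R = v/ω = -1.5/-0.5 = 3.0000
x' = -4.5 + 3.0000·(sin -3.1062 − sin -2.3562) = -2.4849
y' = 1 − 3.0000·(cos -3.1062 − cos -2.3562) = 1.8768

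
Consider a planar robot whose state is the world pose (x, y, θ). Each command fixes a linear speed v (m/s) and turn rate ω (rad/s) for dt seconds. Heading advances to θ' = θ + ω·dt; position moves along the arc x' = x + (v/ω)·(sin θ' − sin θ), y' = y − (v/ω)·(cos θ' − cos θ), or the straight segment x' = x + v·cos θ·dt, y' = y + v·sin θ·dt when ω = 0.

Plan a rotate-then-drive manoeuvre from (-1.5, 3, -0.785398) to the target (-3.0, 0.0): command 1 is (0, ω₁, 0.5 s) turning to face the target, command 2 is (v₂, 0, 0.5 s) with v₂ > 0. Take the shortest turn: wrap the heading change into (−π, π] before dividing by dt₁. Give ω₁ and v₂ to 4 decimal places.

heading to target = atan2(0−3, -3−-1.5) = -2.0344
Δθ = wrap(-2.0344 − -0.7854) = -1.2490; ω₁ = Δθ/dt₁ = -2.4981
distance = √((-3−-1.5)² + (0−3)²) = 3.3541; v₂ = distance/dt₂ = 6.7082

ω₁ = -2.4981, v₂ = 6.7082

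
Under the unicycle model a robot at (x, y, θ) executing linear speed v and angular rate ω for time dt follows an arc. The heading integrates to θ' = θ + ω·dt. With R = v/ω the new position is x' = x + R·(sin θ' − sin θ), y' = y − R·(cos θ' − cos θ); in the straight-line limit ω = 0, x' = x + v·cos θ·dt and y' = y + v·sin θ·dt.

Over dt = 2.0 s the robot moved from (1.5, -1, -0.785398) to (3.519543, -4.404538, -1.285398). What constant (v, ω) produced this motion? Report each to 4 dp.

v = 2.0000, ω = -0.2500

Δθ = -1.285398 − -0.785398 = -0.500000
ω = Δθ/dt = -0.500000/2.0 = -0.2500
R = −Δy/(cos θ' − cos θ) = -8.0000
v = R·ω = -8.0000·-0.2500 = 2.0000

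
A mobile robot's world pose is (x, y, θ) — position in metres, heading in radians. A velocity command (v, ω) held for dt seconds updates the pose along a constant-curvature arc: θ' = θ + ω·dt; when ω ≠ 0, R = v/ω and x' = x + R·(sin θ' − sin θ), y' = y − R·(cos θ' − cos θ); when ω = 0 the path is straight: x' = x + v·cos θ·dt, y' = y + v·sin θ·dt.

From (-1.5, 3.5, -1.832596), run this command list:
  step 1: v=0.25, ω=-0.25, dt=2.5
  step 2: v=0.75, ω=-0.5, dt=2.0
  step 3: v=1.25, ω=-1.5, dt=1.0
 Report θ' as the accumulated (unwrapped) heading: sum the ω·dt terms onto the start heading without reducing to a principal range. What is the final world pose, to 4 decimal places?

step 1: θ'=-2.4576 (R=-1.0000) → pose (-1.8340, 2.9838, -2.4576)
step 2: θ'=-3.4576 (R=-1.5000) → pose (-3.2480, 2.7206, -3.4576)
step 3: θ'=-4.9576 (R=-0.8333) → pose (-3.7975, 3.7150, -4.9576)

(-3.7975, 3.7150, -4.9576)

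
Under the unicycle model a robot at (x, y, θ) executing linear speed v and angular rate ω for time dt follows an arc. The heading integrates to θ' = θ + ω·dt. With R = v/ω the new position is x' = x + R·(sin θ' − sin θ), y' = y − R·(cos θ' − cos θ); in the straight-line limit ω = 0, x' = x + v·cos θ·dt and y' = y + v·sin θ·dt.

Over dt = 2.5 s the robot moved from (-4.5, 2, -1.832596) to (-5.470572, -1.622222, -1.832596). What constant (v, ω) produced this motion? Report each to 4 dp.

v = 1.5000, ω = 0.0000

Δθ = -1.832596 − -1.832596 = 0.000000
ω = Δθ/dt = 0.000000/2.5 = 0.0000
ω = 0 → v = (Δx·cos θ + Δy·sin θ)/dt = 1.5000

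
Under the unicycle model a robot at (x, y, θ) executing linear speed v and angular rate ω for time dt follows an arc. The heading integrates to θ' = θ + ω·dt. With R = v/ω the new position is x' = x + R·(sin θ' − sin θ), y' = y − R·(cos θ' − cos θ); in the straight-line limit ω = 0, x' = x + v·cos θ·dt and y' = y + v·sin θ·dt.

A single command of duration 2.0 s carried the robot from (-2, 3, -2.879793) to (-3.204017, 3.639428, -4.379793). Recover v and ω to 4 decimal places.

v = 0.7500, ω = -0.7500

Δθ = -4.379793 − -2.879793 = -1.500000
ω = Δθ/dt = -1.500000/2.0 = -0.7500
R = Δx/(sin θ' − sin θ) = -1.0000
v = R·ω = -1.0000·-0.7500 = 0.7500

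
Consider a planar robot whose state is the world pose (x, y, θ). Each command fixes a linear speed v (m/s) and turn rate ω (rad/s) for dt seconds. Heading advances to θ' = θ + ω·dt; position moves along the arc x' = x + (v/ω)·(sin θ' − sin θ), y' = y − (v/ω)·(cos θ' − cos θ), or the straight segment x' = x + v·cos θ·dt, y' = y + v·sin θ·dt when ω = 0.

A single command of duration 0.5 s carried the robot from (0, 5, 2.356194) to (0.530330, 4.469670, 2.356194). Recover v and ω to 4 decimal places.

v = -1.5000, ω = 0.0000

Δθ = 2.356194 − 2.356194 = 0.000000
ω = Δθ/dt = 0.000000/0.5 = 0.0000
ω = 0 → v = (Δx·cos θ + Δy·sin θ)/dt = -1.5000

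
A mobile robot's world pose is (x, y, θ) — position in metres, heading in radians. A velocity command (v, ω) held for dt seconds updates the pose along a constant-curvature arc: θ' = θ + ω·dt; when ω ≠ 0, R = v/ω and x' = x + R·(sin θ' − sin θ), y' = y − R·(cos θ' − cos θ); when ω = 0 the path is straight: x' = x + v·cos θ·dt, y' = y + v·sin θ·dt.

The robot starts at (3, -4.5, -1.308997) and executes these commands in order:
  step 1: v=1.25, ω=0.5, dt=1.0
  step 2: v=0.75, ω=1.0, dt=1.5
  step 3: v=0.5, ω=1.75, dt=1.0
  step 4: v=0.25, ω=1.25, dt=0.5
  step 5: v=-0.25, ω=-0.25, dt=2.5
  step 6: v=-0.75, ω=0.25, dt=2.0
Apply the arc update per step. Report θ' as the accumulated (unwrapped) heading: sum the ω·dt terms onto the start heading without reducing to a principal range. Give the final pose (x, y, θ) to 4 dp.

(6.4202, -6.0328, 2.9410)

step 1: θ'=-0.8090 (R=2.5000) → pose (3.6058, -5.5785, -0.8090)
step 2: θ'=0.6910 (R=0.7500) → pose (4.6265, -5.6388, 0.6910)
step 3: θ'=2.4410 (R=0.2857) → pose (4.6286, -5.2002, 2.4410)
step 4: θ'=3.0660 (R=0.2000) → pose (4.5148, -5.1537, 3.0660)
step 5: θ'=2.4410 (R=1.0000) → pose (5.0839, -5.3864, 2.4410)
step 6: θ'=2.9410 (R=-3.0000) → pose (6.4202, -6.0328, 2.9410)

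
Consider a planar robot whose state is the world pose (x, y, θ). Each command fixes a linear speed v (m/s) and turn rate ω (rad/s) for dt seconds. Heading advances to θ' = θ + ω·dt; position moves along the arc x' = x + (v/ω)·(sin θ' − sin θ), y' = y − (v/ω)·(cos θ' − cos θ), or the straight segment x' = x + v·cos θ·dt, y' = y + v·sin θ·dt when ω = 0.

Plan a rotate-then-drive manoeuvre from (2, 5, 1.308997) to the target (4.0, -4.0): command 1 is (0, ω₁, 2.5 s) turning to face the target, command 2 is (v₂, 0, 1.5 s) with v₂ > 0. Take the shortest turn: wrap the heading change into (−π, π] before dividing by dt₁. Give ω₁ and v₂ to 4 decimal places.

heading to target = atan2(-4−5, 4−2) = -1.3521
Δθ = wrap(-1.3521 − 1.3090) = -2.6611; ω₁ = Δθ/dt₁ = -1.0644
distance = √((4−2)² + (-4−5)²) = 9.2195; v₂ = distance/dt₂ = 6.1464

ω₁ = -1.0644, v₂ = 6.1464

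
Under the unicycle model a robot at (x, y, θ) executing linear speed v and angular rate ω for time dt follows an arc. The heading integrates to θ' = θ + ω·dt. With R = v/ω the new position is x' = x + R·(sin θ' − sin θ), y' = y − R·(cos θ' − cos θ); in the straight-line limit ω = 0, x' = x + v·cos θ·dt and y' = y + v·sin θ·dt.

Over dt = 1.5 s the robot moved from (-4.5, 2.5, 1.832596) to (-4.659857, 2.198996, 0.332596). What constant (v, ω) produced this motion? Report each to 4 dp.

Δθ = 0.332596 − 1.832596 = -1.500000
ω = Δθ/dt = -1.500000/1.5 = -1.0000
R = −Δy/(cos θ' − cos θ) = 0.2500
v = R·ω = 0.2500·-1.0000 = -0.2500

v = -0.2500, ω = -1.0000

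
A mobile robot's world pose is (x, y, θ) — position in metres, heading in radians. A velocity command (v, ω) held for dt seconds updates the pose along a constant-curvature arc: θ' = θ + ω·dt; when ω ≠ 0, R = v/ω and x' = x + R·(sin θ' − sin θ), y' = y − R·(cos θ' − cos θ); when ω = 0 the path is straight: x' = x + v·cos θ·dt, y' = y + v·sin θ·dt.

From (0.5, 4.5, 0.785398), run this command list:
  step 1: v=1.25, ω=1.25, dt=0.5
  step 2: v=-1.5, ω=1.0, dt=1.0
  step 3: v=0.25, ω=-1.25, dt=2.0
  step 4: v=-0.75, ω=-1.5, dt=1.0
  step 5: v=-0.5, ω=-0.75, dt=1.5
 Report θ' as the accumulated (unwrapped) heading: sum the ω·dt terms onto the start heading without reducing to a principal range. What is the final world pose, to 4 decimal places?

step 1: θ'=1.4104 (R=1.0000) → pose (0.7801, 5.0474, 1.4104)
step 2: θ'=2.4104 (R=-1.5000) → pose (1.2592, 3.6913, 2.4104)
step 3: θ'=-0.0896 (R=-0.2000) → pose (1.4106, 4.0393, -0.0896)
step 4: θ'=-1.5896 (R=0.5000) → pose (0.9554, 4.5467, -1.5896)
step 5: θ'=-2.7146 (R=0.6667) → pose (1.3459, 5.1410, -2.7146)

(1.3459, 5.1410, -2.7146)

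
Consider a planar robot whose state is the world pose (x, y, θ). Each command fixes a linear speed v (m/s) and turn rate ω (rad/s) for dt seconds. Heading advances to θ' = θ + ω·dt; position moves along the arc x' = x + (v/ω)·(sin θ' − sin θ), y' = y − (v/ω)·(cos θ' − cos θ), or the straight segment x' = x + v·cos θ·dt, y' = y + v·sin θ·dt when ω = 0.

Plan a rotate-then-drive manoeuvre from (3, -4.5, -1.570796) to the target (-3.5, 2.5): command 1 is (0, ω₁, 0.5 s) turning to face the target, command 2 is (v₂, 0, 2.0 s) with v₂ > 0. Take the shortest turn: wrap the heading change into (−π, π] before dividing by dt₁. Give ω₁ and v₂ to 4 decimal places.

ω₁ = -4.7864, v₂ = 4.7762

heading to target = atan2(2.5−-4.5, -3.5−3) = 2.3192
Δθ = wrap(2.3192 − -1.5708) = -2.3932; ω₁ = Δθ/dt₁ = -4.7864
distance = √((-3.5−3)² + (2.5−-4.5)²) = 9.5525; v₂ = distance/dt₂ = 4.7762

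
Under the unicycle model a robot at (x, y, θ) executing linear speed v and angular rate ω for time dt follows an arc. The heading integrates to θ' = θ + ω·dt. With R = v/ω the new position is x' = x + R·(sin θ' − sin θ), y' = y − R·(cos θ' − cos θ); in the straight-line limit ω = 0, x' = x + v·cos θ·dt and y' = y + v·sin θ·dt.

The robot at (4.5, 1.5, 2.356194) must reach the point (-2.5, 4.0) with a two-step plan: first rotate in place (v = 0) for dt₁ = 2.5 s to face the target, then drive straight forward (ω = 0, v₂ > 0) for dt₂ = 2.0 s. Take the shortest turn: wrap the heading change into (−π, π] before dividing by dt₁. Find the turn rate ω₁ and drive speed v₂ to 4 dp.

heading to target = atan2(4−1.5, -2.5−4.5) = 2.7986
Δθ = wrap(2.7986 − 2.3562) = 0.4424; ω₁ = Δθ/dt₁ = 0.1769
distance = √((-2.5−4.5)² + (4−1.5)²) = 7.4330; v₂ = distance/dt₂ = 3.7165

ω₁ = 0.1769, v₂ = 3.7165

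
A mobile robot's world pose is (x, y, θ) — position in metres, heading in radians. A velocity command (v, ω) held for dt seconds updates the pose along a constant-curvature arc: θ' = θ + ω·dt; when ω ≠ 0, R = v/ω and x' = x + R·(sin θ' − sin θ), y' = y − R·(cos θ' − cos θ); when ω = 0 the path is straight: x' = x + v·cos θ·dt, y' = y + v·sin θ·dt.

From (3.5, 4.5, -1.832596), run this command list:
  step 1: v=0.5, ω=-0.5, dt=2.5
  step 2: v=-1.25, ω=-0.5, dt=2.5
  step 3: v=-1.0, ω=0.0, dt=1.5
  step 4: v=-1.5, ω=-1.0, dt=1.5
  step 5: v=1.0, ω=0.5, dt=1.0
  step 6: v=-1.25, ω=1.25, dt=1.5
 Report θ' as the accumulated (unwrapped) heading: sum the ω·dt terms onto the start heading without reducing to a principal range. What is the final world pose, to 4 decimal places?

(6.1380, -2.0015, -3.4576)

step 1: θ'=-3.0826 (R=-1.0000) → pose (2.5930, 3.7606, -3.0826)
step 2: θ'=-4.3326 (R=2.5000) → pose (5.0623, 2.1917, -4.3326)
step 3: θ'=-4.3326 (straight) → pose (5.6184, 0.7986, -4.3326)
step 4: θ'=-5.8326 (R=1.5000) → pose (4.8785, -1.1078, -5.8326)
step 5: θ'=-5.3326 (R=2.0000) → pose (5.6350, -0.4698, -5.3326)
step 6: θ'=-3.4576 (R=-1.0000) → pose (6.1380, -2.0015, -3.4576)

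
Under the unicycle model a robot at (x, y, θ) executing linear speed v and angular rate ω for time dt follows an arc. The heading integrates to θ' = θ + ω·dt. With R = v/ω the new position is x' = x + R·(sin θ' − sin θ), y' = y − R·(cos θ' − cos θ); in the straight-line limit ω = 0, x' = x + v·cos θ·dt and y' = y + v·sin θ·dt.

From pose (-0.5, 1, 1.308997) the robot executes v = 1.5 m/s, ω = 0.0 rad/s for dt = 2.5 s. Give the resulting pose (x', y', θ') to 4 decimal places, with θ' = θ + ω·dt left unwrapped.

(0.4706, 4.6222, 1.3090)

θ' = 1.3090 + 0.0·2.5 = 1.3090
ω = 0 → straight: x' = -0.5 + 1.5·cos(1.3090)·2.5 = 0.4706
y' = 1 + 1.5·sin(1.3090)·2.5 = 4.6222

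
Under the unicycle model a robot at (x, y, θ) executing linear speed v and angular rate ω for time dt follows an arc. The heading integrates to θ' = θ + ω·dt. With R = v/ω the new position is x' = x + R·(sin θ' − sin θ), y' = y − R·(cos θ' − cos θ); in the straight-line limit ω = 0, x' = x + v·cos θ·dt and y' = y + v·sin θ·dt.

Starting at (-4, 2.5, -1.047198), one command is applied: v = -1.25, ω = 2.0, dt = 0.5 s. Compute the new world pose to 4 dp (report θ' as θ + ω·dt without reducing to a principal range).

(-4.5118, 2.8118, -0.0472)

θ' = -1.0472 + 2.0·0.5 = -0.0472
R = v/ω = -1.25/2.0 = -0.6250
x' = -4 + -0.6250·(sin -0.0472 − sin -1.0472) = -4.5118
y' = 2.5 − -0.6250·(cos -0.0472 − cos -1.0472) = 2.8118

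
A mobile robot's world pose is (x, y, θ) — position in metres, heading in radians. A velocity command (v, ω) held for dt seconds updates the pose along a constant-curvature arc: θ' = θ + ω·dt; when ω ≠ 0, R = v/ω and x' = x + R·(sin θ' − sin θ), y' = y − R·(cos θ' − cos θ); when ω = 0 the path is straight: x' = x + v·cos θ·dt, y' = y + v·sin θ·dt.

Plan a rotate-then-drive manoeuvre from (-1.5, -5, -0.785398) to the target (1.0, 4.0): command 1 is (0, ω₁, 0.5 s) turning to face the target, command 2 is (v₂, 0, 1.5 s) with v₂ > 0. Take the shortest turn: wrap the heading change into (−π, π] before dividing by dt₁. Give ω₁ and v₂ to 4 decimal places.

heading to target = atan2(4−-5, 1−-1.5) = 1.2998
Δθ = wrap(1.2998 − -0.7854) = 2.0852; ω₁ = Δθ/dt₁ = 4.1705
distance = √((1−-1.5)² + (4−-5)²) = 9.3408; v₂ = distance/dt₂ = 6.2272

ω₁ = 4.1705, v₂ = 6.2272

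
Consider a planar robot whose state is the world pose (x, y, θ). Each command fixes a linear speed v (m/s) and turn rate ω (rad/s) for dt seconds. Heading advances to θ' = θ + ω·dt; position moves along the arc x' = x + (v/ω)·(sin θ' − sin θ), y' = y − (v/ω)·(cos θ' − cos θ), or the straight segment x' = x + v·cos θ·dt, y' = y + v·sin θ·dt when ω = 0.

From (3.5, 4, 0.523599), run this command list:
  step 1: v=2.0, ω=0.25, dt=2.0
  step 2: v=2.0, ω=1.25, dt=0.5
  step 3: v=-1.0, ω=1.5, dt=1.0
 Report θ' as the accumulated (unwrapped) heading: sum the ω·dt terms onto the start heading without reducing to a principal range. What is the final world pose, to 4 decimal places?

(7.2300, 7.1078, 3.1486)

step 1: θ'=1.0236 (R=8.0000) → pose (6.3319, 6.7658, 1.0236)
step 2: θ'=1.6486 (R=1.6000) → pose (6.5607, 7.7227, 1.6486)
step 3: θ'=3.1486 (R=-0.6667) → pose (7.2300, 7.1078, 3.1486)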